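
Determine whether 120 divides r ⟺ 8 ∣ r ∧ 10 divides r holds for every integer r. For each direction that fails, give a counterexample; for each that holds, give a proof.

[⇒] If 120 ∣ r, write r = 120q. Since 120 = 15·8, r = 8·(15q), so 8 ∣ r; and since 120 = 12·10, r = 10·(12q), so 10 ∣ r.

[⇐] This fails: take r = 40. Both 8 ∣ 40 and 10 ∣ 40, yet 40 is not a multiple of 120 (since 40 = 0·120 + 40), so 120 ∤ 40.

Only the forward implication holds.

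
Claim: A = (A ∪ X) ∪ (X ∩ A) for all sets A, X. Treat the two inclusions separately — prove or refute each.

(⊆) Let x ∈ A. Then either x ∈ A and x ∉ X; or x ∈ A ∩ X. In each case x ∈ (A ∪ X) ∪ (X ∩ A), so A ⊆ (A ∪ X) ∪ (X ∩ A).

(⊇) This inclusion fails. Take A = ∅, X = {1}; then 1 ∈ (A ∪ X) ∪ (X ∩ A) but 1 ∉ A.

(⊆) holds; (⊇) fails.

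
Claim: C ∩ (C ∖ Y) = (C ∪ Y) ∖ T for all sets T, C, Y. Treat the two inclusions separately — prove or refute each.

(⟹) This inclusion fails. Take T = {1}, C = {1}, Y = ∅; then 1 ∈ C ∩ (C ∖ Y) but 1 ∉ (C ∪ Y) ∖ T.

(⟸) This inclusion fails. Take T = ∅, C = ∅, Y = {1}; then 1 ∈ (C ∪ Y) ∖ T but 1 ∉ C ∩ (C ∖ Y).

(⊆) fails and (⊇) fails.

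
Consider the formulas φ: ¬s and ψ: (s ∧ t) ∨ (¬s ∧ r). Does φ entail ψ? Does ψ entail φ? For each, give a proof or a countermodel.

(⇒) This fails. Under r = F, t = F, s = F, the left side is true but the right side is false.

(⇐) This fails. Under r = F, t = T, s = T, the left side is false but the right side is true.

Neither direction holds.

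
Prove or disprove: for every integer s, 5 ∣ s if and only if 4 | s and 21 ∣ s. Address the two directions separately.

[⇒] This fails: take s = 5. Certainly 5 ∣ 5, but 4 ∤ 5.

[⇐] This fails: take s = 84. Both 4 ∣ 84 and 21 ∣ 84, yet 84 is not a multiple of 5 (since 84 = 16·5 + 4), so 5 ∤ 84.

Both directions fail.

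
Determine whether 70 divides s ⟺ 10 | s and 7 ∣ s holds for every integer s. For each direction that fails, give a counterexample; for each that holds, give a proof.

The biconditional holds.

(←) Suppose 10 ∣ s and 7 ∣ s. Any common multiple of 10 and 7 is a multiple of their lcm; here gcd(10, 7) = 1, so lcm(10, 7) = 10·7 = 70, so 70 ∣ s.

(→) If 70 ∣ s, write s = 70q. Since 70 = 7·10, s = 10·(7q), so 10 ∣ s; and since 70 = 10·7, s = 7·(10q), so 7 ∣ s.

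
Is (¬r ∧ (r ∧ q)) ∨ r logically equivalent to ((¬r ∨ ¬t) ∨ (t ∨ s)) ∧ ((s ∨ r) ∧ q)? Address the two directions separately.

Neither direction holds.

Forward direction. This fails. Under t = F, s = F, r = T, q = F, the left side is true but the right side is false.

Converse. This fails. Under t = F, s = T, r = F, q = T, the left side is false but the right side is true.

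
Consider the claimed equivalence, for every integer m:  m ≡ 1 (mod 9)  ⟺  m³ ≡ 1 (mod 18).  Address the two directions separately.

(⇒) This fails: take m = 10. Then 10 ≡ 1 (mod 9), but 10³ = 1000 ≡ 10 (mod 18), not 1.

(⇐) This fails: take m = 7. Then 7³ = 343 ≡ 1 (mod 18), yet 7 ≡ 7 (mod 9), not 1.

(⇒) fails and (⇐) fails.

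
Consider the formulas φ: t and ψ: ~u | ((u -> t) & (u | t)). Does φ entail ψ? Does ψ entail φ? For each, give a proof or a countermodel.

(⟸) This fails. Under u = F, t = F, the left side is false but the right side is true.

(⟹) Assume the antecedent. If u is true, the antecedent forces (u = T, t = T), and ~u | ((u -> t) & (u | t)) holds there. If u is false, ~u | ((u -> t) & (u | t)) reduces to true regardless of the other variables. Either way ~u | ((u -> t) & (u | t)) holds.

Only the forward implication holds.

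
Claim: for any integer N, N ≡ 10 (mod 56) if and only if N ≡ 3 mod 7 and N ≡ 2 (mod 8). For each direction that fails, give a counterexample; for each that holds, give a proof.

Converse. If N ≡ 3 (mod 7) and N ≡ 2 (mod 8), then by the Chinese remainder theorem N ≡ 10 (mod 56). This is exactly N ≡ 10 (mod 56).

Forward direction. Suppose N ≡ 10 (mod 56); write N = 56j + 10. Since 7 ∣ 56, reducing mod 7 gives N ≡ 10 ≡ 3 (mod 7); since 8 ∣ 56, reducing mod 8 gives N ≡ 10 ≡ 2 (mod 8).

Equivalent; both directions hold.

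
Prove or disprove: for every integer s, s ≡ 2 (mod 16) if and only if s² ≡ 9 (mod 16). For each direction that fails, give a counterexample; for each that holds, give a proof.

Forward direction. This fails: take s = 2. Then 2 ≡ 2 (mod 16), but 2² = 4 ≡ 4 (mod 16), not 9.

Converse. This fails: take s = 3. Then 3² = 9 ≡ 9 (mod 16), yet 3 ≡ 3 (mod 16), not 2.

(⇒) fails and (⇐) fails.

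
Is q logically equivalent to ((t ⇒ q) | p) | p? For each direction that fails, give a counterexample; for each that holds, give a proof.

(←) This fails. Under t = F, p = F, q = F, the left side is false but the right side is true.

(→) Assume the antecedent. If t is true, the antecedent forces (t = T, p = F, q = T) or (t = T, p = T, q = T), and ((t ⇒ q) | p) | p holds there. If t is false, ((t ⇒ q) | p) | p reduces to true regardless of the other variables. Either way ((t ⇒ q) | p) | p holds.

(⇒) holds; (⇐) fails.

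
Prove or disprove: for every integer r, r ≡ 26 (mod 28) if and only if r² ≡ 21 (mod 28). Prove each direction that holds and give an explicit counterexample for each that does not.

[⇒] This fails: take r = 26. Then 26 ≡ 26 (mod 28), but 26² = 676 ≡ 4 (mod 28), not 21.

[⇐] This fails: take r = 7. Then 7² = 49 ≡ 21 (mod 28), yet 7 ≡ 7 (mod 28), not 26.

(⇒) fails and (⇐) fails.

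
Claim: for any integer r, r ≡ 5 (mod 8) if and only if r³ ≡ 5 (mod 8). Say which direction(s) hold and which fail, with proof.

(⟸) For the converse, argue contrapositively. If r ≢ 5 (mod 8), then r is congruent to one of 0, 1, 2, 3, 4, 6, 7 modulo 8, and these give r³ ≡ 0, 1, 0, 3, 0, 0, 7 respectively — never 5.

(⟹) Suppose r ≡ 5 (mod 8). Write r = 8j + 5. Then (8j + 5)³ = 512j³ + 960j² + 600j + 125 = 8(64j³ + 120j² + 75j + 15) + 5, so r³ ≡ 5 (mod 8).

Both directions hold; the statement is true.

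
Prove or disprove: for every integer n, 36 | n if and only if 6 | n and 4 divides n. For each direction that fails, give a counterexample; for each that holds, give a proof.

(⟸) This fails: take n = 12. Both 6 ∣ 12 and 4 ∣ 12, yet 12 is not a multiple of 36 (since 12 = 0·36 + 12), so 36 ∤ 12.

(⟹) If 36 ∣ n, write n = 36q. Since 36 = 6·6, n = 6·(6q), so 6 ∣ n; and since 36 = 9·4, n = 4·(9q), so 4 ∣ n.

Only the forward implication holds.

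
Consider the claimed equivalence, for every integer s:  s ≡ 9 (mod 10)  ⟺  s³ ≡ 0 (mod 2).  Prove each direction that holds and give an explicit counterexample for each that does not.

Both directions fail.

[⇒] This fails: take s = 9. Then 9 ≡ 9 (mod 10), but 9³ = 729 ≡ 1 (mod 2), not 0.

[⇐] This fails: take s = 0. Then 0³ = 0 ≡ 0 (mod 2), yet 0 ≡ 0 (mod 10), not 9.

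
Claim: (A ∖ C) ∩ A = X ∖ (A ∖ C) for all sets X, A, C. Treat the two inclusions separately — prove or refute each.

Forward inclusion. This inclusion fails. Take X = ∅, A = {1}, C = ∅; then 1 ∈ (A ∖ C) ∩ A but 1 ∉ X ∖ (A ∖ C).

Reverse inclusion. This inclusion fails. Take X = {1}, A = ∅, C = ∅; then 1 ∈ X ∖ (A ∖ C) but 1 ∉ (A ∖ C) ∩ A.

Neither inclusion holds.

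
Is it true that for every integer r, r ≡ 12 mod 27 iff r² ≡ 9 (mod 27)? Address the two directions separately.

Not equivalent: only (⇒) holds.

(⇐) This fails: take r = 3. Then 3² = 9 ≡ 9 (mod 27), yet 3 ≡ 3 (mod 27), not 12.

(⇒) Suppose r ≡ 12 mod 27. Write r = 27j + 12. Then (27j + 12)² = 729j² + 648j + 144 = 27(27j² + 24j + 5) + 9, so r² ≡ 9 (mod 27).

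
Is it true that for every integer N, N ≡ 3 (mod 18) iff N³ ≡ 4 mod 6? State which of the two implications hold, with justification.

Neither direction holds.

(⟹) This fails: take N = 3. Then 3 ≡ 3 (mod 18), but 3³ = 27 ≡ 3 (mod 6), not 4.

(⟸) This fails: take N = 4. Then 4³ = 64 ≡ 4 (mod 6), yet 4 ≡ 4 (mod 18), not 3.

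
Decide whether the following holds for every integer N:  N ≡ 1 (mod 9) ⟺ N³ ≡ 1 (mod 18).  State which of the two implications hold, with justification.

Forward direction. This fails: take N = 10. Then 10 ≡ 1 (mod 9), but 10³ = 1000 ≡ 10 (mod 18), not 1.

Converse. This fails: take N = 7. Then 7³ = 343 ≡ 1 (mod 18), yet 7 ≡ 7 (mod 9), not 1.

(⇒) fails and (⇐) fails.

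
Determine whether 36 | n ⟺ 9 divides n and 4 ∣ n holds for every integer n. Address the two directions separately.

Equivalent; both directions hold.

[⇒] If 36 ∣ n, write n = 36q. Since 36 = 4·9, n = 9·(4q), so 9 ∣ n; and since 36 = 9·4, n = 4·(9q), so 4 ∣ n.

[⇐] Suppose 9 ∣ n and 4 ∣ n. Any common multiple of 9 and 4 is a multiple of their lcm; here gcd(9, 4) = 1, so lcm(9, 4) = 9·4 = 36, so 36 ∣ n.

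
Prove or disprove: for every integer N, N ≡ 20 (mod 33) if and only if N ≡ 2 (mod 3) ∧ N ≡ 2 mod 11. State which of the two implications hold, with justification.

[⇒] This fails: N = 20 gives 20 ≡ 20 (mod 33) but 20 ≡ 9 (mod 11), so the conjunction on the right does not hold.

[⇐] This fails: N = 2 satisfies both congruences on the right (2 ≡ 2 mod 3 and 2 ≡ 2 mod 11) yet 2 ≡ 2 (mod 33), not 20.

(⇒) fails and (⇐) fails.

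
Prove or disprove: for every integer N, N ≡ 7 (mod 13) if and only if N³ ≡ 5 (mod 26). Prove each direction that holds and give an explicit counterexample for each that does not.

(→) This fails: take N = 20. Then 20 ≡ 7 (mod 13), but 20³ = 8000 ≡ 18 (mod 26), not 5.

(←) This fails: take N = 11. Then 11³ = 1331 ≡ 5 (mod 26), yet 11 ≡ 11 (mod 13), not 7.

Neither implication holds.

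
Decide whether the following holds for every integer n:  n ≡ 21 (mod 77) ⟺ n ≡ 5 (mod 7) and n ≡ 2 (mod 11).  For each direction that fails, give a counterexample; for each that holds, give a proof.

Neither implication holds.

(→) This fails: n = 21 gives 21 ≡ 21 (mod 77) but 21 ≡ 0 (mod 7), so the conjunction on the right does not hold.

(←) This fails: n = 68 satisfies both congruences on the right (68 ≡ 5 mod 7 and 68 ≡ 2 mod 11) yet 68 ≡ 68 (mod 77), not 21.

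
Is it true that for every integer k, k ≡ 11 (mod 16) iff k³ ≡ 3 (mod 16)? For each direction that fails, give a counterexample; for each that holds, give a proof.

(→) Suppose k ≡ 11 (mod 16). Write k = 16j + 11. Then (16j + 11)³ = 4096j³ + 8448j² + 5808j + 1331 = 16(256j³ + 528j² + 363j + 83) + 3, so k³ ≡ 3 (mod 16).

(←) Conversely, suppose k³ ≡ 3 (mod 16). The only residue r in {0, …, 15} with r³ ≡ 3 (mod 16) is r = 11, so k ≡ 11 (mod 16).

Both directions hold; the statement is true.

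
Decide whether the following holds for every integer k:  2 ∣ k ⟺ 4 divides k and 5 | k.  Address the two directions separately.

Only the converse holds.

(⟸) Suppose 4 ∣ k and 5 ∣ k. Any common multiple of 4 and 5 is a multiple of their lcm; here gcd(4, 5) = 1, so lcm(4, 5) = 4·5 = 20, so 20 ∣ k. Since 2 ∣ 20, it follows that 2 ∣ k.

(⟹) This fails: take k = 2. Certainly 2 ∣ 2, but 4 ∤ 2.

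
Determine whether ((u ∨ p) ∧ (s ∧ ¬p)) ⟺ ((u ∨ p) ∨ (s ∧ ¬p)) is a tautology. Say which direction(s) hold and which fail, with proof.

[⇒] Assume the antecedent. If s is true, (u ∨ p) ∨ (s ∧ ¬p) reduces to true regardless of the other variables. If s is false, the antecedent cannot hold. Either way (u ∨ p) ∨ (s ∧ ¬p) holds.

[⇐] This fails. Under s = T, p = F, u = F, the left side is false but the right side is true.

The forward direction holds; the converse fails.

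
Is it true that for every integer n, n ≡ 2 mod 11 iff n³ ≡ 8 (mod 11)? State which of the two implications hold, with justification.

[⇒] Suppose n ≡ 2 mod 11. Write n = 11j + 2. Then (11j + 2)³ = 1331j³ + 726j² + 132j + 8 = 11(121j³ + 66j² + 12j) + 8, so n³ ≡ 8 (mod 11).

[⇐] For the converse, argue contrapositively. If n ≢ 2 (mod 11), then n is congruent to one of 0, 1, 3, 4, 5, 6, 7, 8, 9, 10 modulo 11, and these give n³ ≡ 0, 1, 5, 9, 4, 7, 2, 6, 3, 10 respectively — never 8.

Both implications hold.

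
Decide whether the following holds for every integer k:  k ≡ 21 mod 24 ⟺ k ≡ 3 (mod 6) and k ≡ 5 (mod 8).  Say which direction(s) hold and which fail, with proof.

Both directions hold; the statement is true.

[⇒] Suppose k ≡ 21 (mod 24); write k = 24j + 21. Since 6 ∣ 24, reducing mod 6 gives k ≡ 21 ≡ 3 (mod 6); since 8 ∣ 24, reducing mod 8 gives k ≡ 21 ≡ 5 (mod 8).

[⇐] Conversely, if k ≡ 3 (mod 6) and k ≡ 5 (mod 8), then by the Chinese remainder theorem k ≡ 21 (mod 24). This is exactly k ≡ 21 (mod 24).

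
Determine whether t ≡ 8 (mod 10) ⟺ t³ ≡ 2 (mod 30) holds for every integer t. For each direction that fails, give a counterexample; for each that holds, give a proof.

Only the converse holds.

(⇐) The residues r modulo 30 with r³ ≡ 2 (mod 30) are exactly {8}, and each is ≡ 8 (mod 10).

(⇒) This fails: take t = 18. Then 18 ≡ 8 (mod 10), but 18³ = 5832 ≡ 12 (mod 30), not 2.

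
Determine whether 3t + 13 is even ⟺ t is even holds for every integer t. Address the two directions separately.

Forward direction. This fails: t = 5 gives 3t + 13 = 28, which is even, but 5 is odd, not even.

Converse. This also fails: t = 4 is even, but 3t + 13 = 25 is odd, not even.

Neither implication holds.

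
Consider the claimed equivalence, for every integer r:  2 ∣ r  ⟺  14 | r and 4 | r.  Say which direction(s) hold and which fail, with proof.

(⟸) Suppose 14 ∣ r and 4 ∣ r. Any common multiple of 14 and 4 is a multiple of their lcm; here lcm(14, 4) = 14·4/gcd(14, 4) = 56/2 = 28, so 28 ∣ r. Since 2 ∣ 28, it follows that 2 ∣ r.

(⟹) This fails: take r = 2. Certainly 2 ∣ 2, but 14 ∤ 2.

The forward direction fails; the converse holds.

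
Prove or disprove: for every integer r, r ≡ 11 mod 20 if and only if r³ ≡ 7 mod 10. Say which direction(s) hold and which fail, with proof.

(⇒) This fails: take r = 11. Then 11 ≡ 11 (mod 20), but 11³ = 1331 ≡ 1 (mod 10), not 7.

(⇐) This fails: take r = 3. Then 3³ = 27 ≡ 7 (mod 10), yet 3 ≡ 3 (mod 20), not 11.

Neither implication holds.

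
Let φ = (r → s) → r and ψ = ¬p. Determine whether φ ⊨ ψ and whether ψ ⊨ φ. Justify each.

(⟹) This fails. Under r = T, p = T, s = F, the left side is true but the right side is false.

(⟸) This fails. Under r = F, p = F, s = F, the left side is false but the right side is true.

Neither implication holds.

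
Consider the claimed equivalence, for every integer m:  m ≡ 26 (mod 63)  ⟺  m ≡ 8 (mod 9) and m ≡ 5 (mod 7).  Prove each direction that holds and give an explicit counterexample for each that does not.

(⇐) If m ≡ 8 (mod 9) and m ≡ 5 (mod 7), then by the Chinese remainder theorem m ≡ 26 (mod 63). This is exactly m ≡ 26 (mod 63).

(⇒) Suppose m ≡ 26 (mod 63); write m = 63j + 26. Since 9 ∣ 63, reducing mod 9 gives m ≡ 26 ≡ 8 (mod 9); since 7 ∣ 63, reducing mod 7 gives m ≡ 26 ≡ 5 (mod 7).

Both directions hold; the statement is true.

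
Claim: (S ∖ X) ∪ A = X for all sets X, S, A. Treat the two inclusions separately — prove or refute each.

(⟹) This inclusion fails. Take X = ∅, S = {1}, A = ∅; then 1 ∈ (S ∖ X) ∪ A but 1 ∉ X.

(⟸) This inclusion fails. Take X = {1}, S = ∅, A = ∅; then 1 ∈ X but 1 ∉ (S ∖ X) ∪ A.

(⊆) fails and (⊇) fails.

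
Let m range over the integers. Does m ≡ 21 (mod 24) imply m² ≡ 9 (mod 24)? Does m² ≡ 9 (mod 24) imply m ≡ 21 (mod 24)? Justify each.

Only the forward direction holds.

(⟹) Suppose m ≡ 21 (mod 24). Write m = 24j + 21. Then (24j + 21)² = 576j² + 1008j + 441 = 24(24j² + 42j + 18) + 9, so m² ≡ 9 (mod 24).

(⟸) This fails: take m = 3. Then 3² = 9 ≡ 9 (mod 24), yet 3 ≡ 3 (mod 24), not 21.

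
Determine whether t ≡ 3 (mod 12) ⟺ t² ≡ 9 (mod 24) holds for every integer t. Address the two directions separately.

The forward direction holds; the converse fails.

[⇒] Suppose t ≡ 3 (mod 12). Working modulo 24, t ∈ {3, 15}; for each such r, r² ≡ 9 (mod 24).

[⇐] This fails: take t = 9. Then 9² = 81 ≡ 9 (mod 24), yet 9 ≡ 9 (mod 12), not 3.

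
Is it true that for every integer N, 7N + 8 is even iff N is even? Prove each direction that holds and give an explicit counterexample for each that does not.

(⇒) Suppose 7N + 8 is even. Since 7 is odd, 7N and N have the same parity, so 7N + 8 ≡ N + 8 (mod 2). As 8 is even, 7N + 8 is even exactly when N is even. Thus N is even.

(⇐) Conversely, suppose N is even; write N = 2j. Then 7N + 8 = 7·(2j) + 8 = 2·7j + 8, which is even.

Equivalent; both directions hold.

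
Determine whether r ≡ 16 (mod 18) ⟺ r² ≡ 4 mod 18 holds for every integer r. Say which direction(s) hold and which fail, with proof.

The forward direction holds; the converse fails.

[⇐] This fails: take r = 2. Then 2² = 4 ≡ 4 (mod 18), yet 2 ≡ 2 (mod 18), not 16.

[⇒] Suppose r ≡ 16 (mod 18). Write r = 18j + 16. Then (18j + 16)² = 324j² + 576j + 256 = 18(18j² + 32j + 14) + 4, so r² ≡ 4 (mod 18).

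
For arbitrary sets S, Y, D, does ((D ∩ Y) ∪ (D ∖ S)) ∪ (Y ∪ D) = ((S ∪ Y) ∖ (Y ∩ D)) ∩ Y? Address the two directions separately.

(⟸) Let x ∈ ((S ∪ Y) ∖ (Y ∩ D)) ∩ Y. Then either x ∈ Y and x ∉ S, D; or x ∈ S ∩ Y and x ∉ D. In each case x ∈ ((D ∩ Y) ∪ (D ∖ S)) ∪ (Y ∪ D), so ((S ∪ Y) ∖ (Y ∩ D)) ∩ Y ⊆ ((D ∩ Y) ∪ (D ∖ S)) ∪ (Y ∪ D).

(⟹) This inclusion fails. Take S = ∅, Y = ∅, D = {1}; then 1 ∈ ((D ∩ Y) ∪ (D ∖ S)) ∪ (Y ∪ D) but 1 ∉ ((S ∪ Y) ∖ (Y ∩ D)) ∩ Y.

Only the reverse inclusion holds.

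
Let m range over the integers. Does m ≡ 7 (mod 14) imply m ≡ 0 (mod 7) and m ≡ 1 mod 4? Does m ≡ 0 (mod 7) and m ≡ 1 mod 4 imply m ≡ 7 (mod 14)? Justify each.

Only the reverse direction holds.

Forward direction. This fails: m = 7 gives 7 ≡ 7 (mod 14) but 7 ≡ 3 (mod 4), so the conjunction on the right does not hold.

Converse. If m ≡ 0 (mod 7) and m ≡ 1 (mod 4), then by the Chinese remainder theorem m ≡ 21 (mod 28). Since 21 ≡ 7 (mod 14) and 14 ∣ 28, we get m ≡ 7 (mod 14).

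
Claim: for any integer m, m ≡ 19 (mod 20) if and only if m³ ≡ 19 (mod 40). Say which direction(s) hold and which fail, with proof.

(⇒) This fails: take m = 39. Then 39 ≡ 19 (mod 20), but 39³ = 59319 ≡ 39 (mod 40), not 19.

(⇐) Conversely, the residues r modulo 40 with r³ ≡ 19 (mod 40) are exactly {19}, and each is ≡ 19 (mod 20).

Only the reverse direction holds.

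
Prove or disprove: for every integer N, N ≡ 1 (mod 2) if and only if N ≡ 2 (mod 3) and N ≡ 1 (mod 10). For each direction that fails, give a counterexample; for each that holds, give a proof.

(⟸) If N ≡ 2 (mod 3) and N ≡ 1 (mod 10), then by the Chinese remainder theorem N ≡ 11 (mod 30). Since 11 ≡ 1 (mod 2) and 2 ∣ 30, we get N ≡ 1 (mod 2).

(⟹) This fails: N = 1 gives 1 ≡ 1 (mod 2) but 1 ≡ 1 (mod 3), so the conjunction on the right does not hold.

Only the reverse direction holds.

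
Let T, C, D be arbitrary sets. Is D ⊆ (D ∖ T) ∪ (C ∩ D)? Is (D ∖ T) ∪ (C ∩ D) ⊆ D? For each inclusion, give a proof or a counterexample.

Forward inclusion. This inclusion fails. Take T = {1}, C = ∅, D = {1}; then 1 ∈ D but 1 ∉ (D ∖ T) ∪ (C ∩ D).

Reverse inclusion. Let x ∈ (D ∖ T) ∪ (C ∩ D). Then either x ∈ D and x ∉ T, C; or x ∈ C ∩ D and x ∉ T; or x ∈ T ∩ C ∩ D. In each case x ∈ D, so (D ∖ T) ∪ (C ∩ D) ⊆ D.

Only the reverse inclusion holds.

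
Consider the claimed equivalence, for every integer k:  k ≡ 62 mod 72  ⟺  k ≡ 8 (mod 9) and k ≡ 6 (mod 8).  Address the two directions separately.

[⇒] Suppose k ≡ 62 (mod 72); write k = 72j + 62. Since 9 ∣ 72, reducing mod 9 gives k ≡ 62 ≡ 8 (mod 9); since 8 ∣ 72, reducing mod 8 gives k ≡ 62 ≡ 6 (mod 8).

[⇐] Conversely, if k ≡ 8 (mod 9) and k ≡ 6 (mod 8), then by the Chinese remainder theorem k ≡ 62 (mod 72). This is exactly k ≡ 62 (mod 72).

Both directions hold.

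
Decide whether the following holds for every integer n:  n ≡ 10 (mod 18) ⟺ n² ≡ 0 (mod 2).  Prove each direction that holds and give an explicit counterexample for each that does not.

The forward direction holds; the converse fails.

(←) This fails: take n = 0. Then 0² = 0 ≡ 0 (mod 2), yet 0 ≡ 0 (mod 18), not 10.

(→) Suppose n ≡ 10 (mod 18). Then n² ≡ 10² = 100 (mod 18), and since 2 ∣ 18, also n² ≡ 0 (mod 2).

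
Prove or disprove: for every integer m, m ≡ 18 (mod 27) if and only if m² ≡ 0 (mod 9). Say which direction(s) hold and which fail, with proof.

(⟹) Suppose m ≡ 18 (mod 27). Then m² ≡ 18² = 324 (mod 27), and since 9 ∣ 27, also m² ≡ 0 (mod 9).

(⟸) This fails: take m = 0. Then 0² = 0 ≡ 0 (mod 9), yet 0 ≡ 0 (mod 27), not 18.

Only the forward implication holds.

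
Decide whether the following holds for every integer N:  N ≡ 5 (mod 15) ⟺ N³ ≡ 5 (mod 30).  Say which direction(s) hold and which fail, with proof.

(⟹) This fails: take N = 20. Then 20 ≡ 5 (mod 15), but 20³ = 8000 ≡ 20 (mod 30), not 5.

(⟸) Conversely, the residues r modulo 30 with r³ ≡ 5 (mod 30) are exactly {5}, and each is ≡ 5 (mod 15).

Not equivalent: only (⇐) holds.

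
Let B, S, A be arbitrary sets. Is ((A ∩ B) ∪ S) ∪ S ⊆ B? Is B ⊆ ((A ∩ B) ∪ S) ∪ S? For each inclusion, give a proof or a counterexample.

(⟹) This inclusion fails. Take B = ∅, S = {1}, A = ∅; then 1 ∈ ((A ∩ B) ∪ S) ∪ S but 1 ∉ B.

(⟸) This inclusion fails. Take B = {1}, S = ∅, A = ∅; then 1 ∈ B but 1 ∉ ((A ∩ B) ∪ S) ∪ S.

(⊆) fails and (⊇) fails.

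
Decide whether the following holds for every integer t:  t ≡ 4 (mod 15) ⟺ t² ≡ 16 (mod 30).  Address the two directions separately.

Neither direction holds.

Forward direction. This fails: take t = 19. Then 19 ≡ 4 (mod 15), but 19² = 361 ≡ 1 (mod 30), not 16.

Converse. This fails: take t = 14. Then 14² = 196 ≡ 16 (mod 30), yet 14 ≡ 14 (mod 15), not 4.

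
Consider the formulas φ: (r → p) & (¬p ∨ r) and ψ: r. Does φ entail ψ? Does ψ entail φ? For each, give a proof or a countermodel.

Neither implication holds.

(⇒) This fails. Under r = F, p = F, the left side is true but the right side is false.

(⇐) This fails. Under r = T, p = F, the left side is false but the right side is true.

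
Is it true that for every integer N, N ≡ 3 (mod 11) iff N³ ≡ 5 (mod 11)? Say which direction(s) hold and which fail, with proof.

The biconditional holds.

(→) Suppose N ≡ 3 (mod 11). Write N = 11j + 3. Then (11j + 3)³ = 1331j³ + 1089j² + 297j + 27 = 11(121j³ + 99j² + 27j + 2) + 5, so N³ ≡ 5 (mod 11).

(←) Conversely, suppose N³ ≡ 5 (mod 11). The only residue r in {0, …, 10} with r³ ≡ 5 (mod 11) is r = 3, so N ≡ 3 (mod 11).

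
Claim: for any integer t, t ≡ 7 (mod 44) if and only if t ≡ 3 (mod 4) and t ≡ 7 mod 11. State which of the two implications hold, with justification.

(⟹) Suppose t ≡ 7 (mod 44); write t = 44j + 7. Since 4 ∣ 44, reducing mod 4 gives t ≡ 7 ≡ 3 (mod 4); since 11 ∣ 44, reducing mod 11 gives t ≡ 7 (mod 11).

(⟸) Conversely, if t ≡ 3 (mod 4) and t ≡ 7 (mod 11), then by the Chinese remainder theorem t ≡ 7 (mod 44). This is exactly t ≡ 7 (mod 44).

The biconditional holds.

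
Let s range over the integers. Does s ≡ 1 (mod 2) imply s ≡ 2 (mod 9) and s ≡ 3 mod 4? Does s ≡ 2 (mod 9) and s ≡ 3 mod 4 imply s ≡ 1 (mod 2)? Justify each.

Not equivalent: only (⇐) holds.

[⇐] If s ≡ 2 (mod 9) and s ≡ 3 (mod 4), then by the Chinese remainder theorem s ≡ 11 (mod 36). Since 11 ≡ 1 (mod 2) and 2 ∣ 36, we get s ≡ 1 (mod 2).

[⇒] This fails: s = 1 gives 1 ≡ 1 (mod 2) but 1 ≡ 1 (mod 9), so the conjunction on the right does not hold.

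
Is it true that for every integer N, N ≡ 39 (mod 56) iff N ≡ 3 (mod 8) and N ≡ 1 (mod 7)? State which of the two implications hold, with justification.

(⇒) This fails: N = 39 gives 39 ≡ 39 (mod 56) but 39 ≡ 7 (mod 8), so the conjunction on the right does not hold.

(⇐) This fails: N = 43 satisfies both congruences on the right (43 ≡ 3 mod 8 and 43 ≡ 1 mod 7) yet 43 ≡ 43 (mod 56), not 39.

Both directions fail.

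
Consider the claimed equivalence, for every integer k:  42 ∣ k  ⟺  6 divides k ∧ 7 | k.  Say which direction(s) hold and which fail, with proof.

(→) If 42 ∣ k, write k = 42q. Since 42 = 7·6, k = 6·(7q), so 6 ∣ k; and since 42 = 6·7, k = 7·(6q), so 7 ∣ k.

(←) Suppose 6 ∣ k and 7 ∣ k. Any common multiple of 6 and 7 is a multiple of their lcm; here gcd(6, 7) = 1, so lcm(6, 7) = 6·7 = 42, so 42 ∣ k.

Both directions hold; the statement is true.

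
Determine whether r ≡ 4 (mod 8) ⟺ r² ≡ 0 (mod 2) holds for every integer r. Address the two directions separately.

Forward direction. Suppose r ≡ 4 (mod 8). Then r² ≡ 4² = 16 (mod 8), and since 2 ∣ 8, also r² ≡ 0 (mod 2).

Converse. This fails: take r = 0. Then 0² = 0 ≡ 0 (mod 2), yet 0 ≡ 0 (mod 8), not 4.

Only the forward implication holds.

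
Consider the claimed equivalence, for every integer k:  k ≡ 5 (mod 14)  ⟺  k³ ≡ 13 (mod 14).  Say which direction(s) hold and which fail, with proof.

(→) Suppose k ≡ 5 (mod 14). Write k = 14j + 5. Then (14j + 5)³ = 2744j³ + 2940j² + 1050j + 125 = 14(196j³ + 210j² + 75j + 8) + 13, so k³ ≡ 13 (mod 14).

(←) This fails: take k = 3. Then 3³ = 27 ≡ 13 (mod 14), yet 3 ≡ 3 (mod 14), not 5.

(⇒) holds; (⇐) fails.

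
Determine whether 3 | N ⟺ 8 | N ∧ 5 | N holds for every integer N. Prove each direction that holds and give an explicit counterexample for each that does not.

(⇒) fails and (⇐) fails.

(⟹) This fails: take N = 3. Certainly 3 ∣ 3, but 8 ∤ 3.

(⟸) This fails: take N = 40. Both 8 ∣ 40 and 5 ∣ 40, yet 40 is not a multiple of 3 (since 40 = 13·3 + 1), so 3 ∤ 40.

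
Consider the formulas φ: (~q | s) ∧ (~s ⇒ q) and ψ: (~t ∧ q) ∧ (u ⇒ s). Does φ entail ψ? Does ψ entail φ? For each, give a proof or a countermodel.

[⇒] This fails. Under q = F, u = F, s = T, t = F, the left side is true but the right side is false.

[⇐] This fails. Under q = T, u = F, s = F, t = F, the left side is false but the right side is true.

(⇒) fails and (⇐) fails.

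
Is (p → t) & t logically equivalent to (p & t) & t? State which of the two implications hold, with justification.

[⇒] This fails. Under t = T, p = F, the left side is true but the right side is false.

[⇐] Assume the antecedent. If t is true, (p → t) & t reduces to true regardless of the other variables. If t is false, the antecedent cannot hold. Either way (p → t) & t holds.

Not equivalent: only (⇐) holds.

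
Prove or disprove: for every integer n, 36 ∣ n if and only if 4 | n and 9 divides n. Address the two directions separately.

Both implications hold.

[⇐] Suppose 4 ∣ n and 9 ∣ n. Any common multiple of 4 and 9 is a multiple of their lcm; here gcd(4, 9) = 1, so lcm(4, 9) = 4·9 = 36, so 36 ∣ n.

[⇒] If 36 ∣ n, write n = 36q. Since 36 = 9·4, n = 4·(9q), so 4 ∣ n; and since 36 = 4·9, n = 9·(4q), so 9 ∣ n.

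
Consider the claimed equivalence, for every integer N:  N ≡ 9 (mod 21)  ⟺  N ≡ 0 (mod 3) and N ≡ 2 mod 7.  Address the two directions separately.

(→) Suppose N ≡ 9 (mod 21); write N = 21j + 9. Since 3 ∣ 21, reducing mod 3 gives N ≡ 9 ≡ 0 (mod 3); since 7 ∣ 21, reducing mod 7 gives N ≡ 9 ≡ 2 (mod 7).

(←) Conversely, if N ≡ 0 (mod 3) and N ≡ 2 (mod 7), then by the Chinese remainder theorem N ≡ 9 (mod 21). This is exactly N ≡ 9 (mod 21).

Both directions hold.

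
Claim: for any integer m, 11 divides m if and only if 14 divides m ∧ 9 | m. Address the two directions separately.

(⇒) This fails: take m = 11. Certainly 11 ∣ 11, but 14 ∤ 11.

(⇐) This fails: take m = 126. Both 14 ∣ 126 and 9 ∣ 126, yet 126 is not a multiple of 11 (since 126 = 11·11 + 5), so 11 ∤ 126.

Neither direction holds.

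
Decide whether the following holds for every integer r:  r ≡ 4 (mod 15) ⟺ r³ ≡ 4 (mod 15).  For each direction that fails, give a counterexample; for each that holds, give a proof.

(⇒) Suppose r ≡ 4 (mod 15). Write r = 15j + 4. Then (15j + 4)³ = 3375j³ + 2700j² + 720j + 64 = 15(225j³ + 180j² + 48j + 4) + 4, so r³ ≡ 4 (mod 15).

(⇐) Conversely, suppose r³ ≡ 4 (mod 15). The only residue r in {0, …, 14} with r³ ≡ 4 (mod 15) is r = 4, so r ≡ 4 (mod 15).

Both directions hold; the statement is true.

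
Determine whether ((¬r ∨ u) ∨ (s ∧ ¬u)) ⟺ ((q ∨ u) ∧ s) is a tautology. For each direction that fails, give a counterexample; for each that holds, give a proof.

(⇒) This fails. Under u = F, q = F, s = F, r = F, the left side is true but the right side is false.

(⇐) Assume the antecedent. If u is true, (¬r ∨ u) ∨ (s ∧ ¬u) reduces to true regardless of the other variables. If u is false, the antecedent forces (u = F, q = T, s = T, r = F) or (u = F, q = T, s = T, r = T), and (¬r ∨ u) ∨ (s ∧ ¬u) holds there. Either way (¬r ∨ u) ∨ (s ∧ ¬u) holds.

(⇒) fails; (⇐) holds.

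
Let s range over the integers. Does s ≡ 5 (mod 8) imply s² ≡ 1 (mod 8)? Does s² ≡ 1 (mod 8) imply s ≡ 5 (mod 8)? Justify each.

The forward direction holds; the converse fails.

(⇐) This fails: take s = 1. Then 1² = 1 ≡ 1 (mod 8), yet 1 ≡ 1 (mod 8), not 5.

(⇒) Suppose s ≡ 5 (mod 8). Write s = 8j + 5. Then (8j + 5)² = 64j² + 80j + 25 = 8(8j² + 10j + 3) + 1, so s² ≡ 1 (mod 8).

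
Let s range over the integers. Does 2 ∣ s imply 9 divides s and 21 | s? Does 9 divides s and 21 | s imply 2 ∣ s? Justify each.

(⟹) This fails: take s = 2. Certainly 2 ∣ 2, but 9 ∤ 2.

(⟸) This fails: take s = 63. Both 9 ∣ 63 and 21 ∣ 63, yet 63 is not a multiple of 2 (since 63 = 31·2 + 1), so 2 ∤ 63.

Neither direction holds.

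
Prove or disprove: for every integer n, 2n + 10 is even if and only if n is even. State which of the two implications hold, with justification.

The forward direction fails; the converse holds.

[⇐] Suppose n is even. Since 2 is even, 2n is even for every n, so 2n + 10 has the same parity as 10, which is even. Hence 2n + 10 is even.

[⇒] This fails: take n = 1. Then 2n + 10 = 12, which is even, yet n = 1 is odd, not even.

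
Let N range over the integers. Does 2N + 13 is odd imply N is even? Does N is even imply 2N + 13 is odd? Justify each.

(⇒) fails; (⇐) holds.

(→) This fails: take N = 7. Then 2N + 13 = 27, which is odd, yet N = 7 is odd, not even.

(←) Suppose N is even. Since 2 is even, 2N is even for every N, so 2N + 13 has the same parity as 13, which is odd. Hence 2N + 13 is odd.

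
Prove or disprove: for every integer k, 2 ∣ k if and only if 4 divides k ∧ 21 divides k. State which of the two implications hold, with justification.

Only the converse holds.

Forward direction. This fails: take k = 2. Certainly 2 ∣ 2, but 4 ∤ 2.

Converse. Suppose 4 ∣ k and 21 ∣ k. Any common multiple of 4 and 21 is a multiple of their lcm; here gcd(4, 21) = 1, so lcm(4, 21) = 4·21 = 84, so 84 ∣ k. Since 2 ∣ 84, it follows that 2 ∣ k.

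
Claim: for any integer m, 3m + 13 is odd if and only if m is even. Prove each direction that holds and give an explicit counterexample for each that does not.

The biconditional holds.

(→) Suppose 3m + 13 is odd. Since 3 is odd, 3m and m have the same parity, so 3m + 13 ≡ m + 13 (mod 2). As 13 is odd, 3m + 13 is odd exactly when m is even. Thus m is even.

(←) Conversely, suppose m is even; write m = 2j. Then 3m + 13 = 3·(2j) + 13 = 2·3j + 13, which is odd.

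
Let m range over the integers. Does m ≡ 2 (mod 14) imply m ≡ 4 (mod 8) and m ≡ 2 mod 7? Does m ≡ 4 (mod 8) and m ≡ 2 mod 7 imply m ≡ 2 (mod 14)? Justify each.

Forward direction. This fails: m = 16 gives 16 ≡ 2 (mod 14) but 16 ≡ 0 (mod 8), so the conjunction on the right does not hold.

Converse. If m ≡ 4 (mod 8) and m ≡ 2 (mod 7), then by the Chinese remainder theorem m ≡ 44 (mod 56). Since 44 ≡ 2 (mod 14) and 14 ∣ 56, we get m ≡ 2 (mod 14).

(⇒) fails; (⇐) holds.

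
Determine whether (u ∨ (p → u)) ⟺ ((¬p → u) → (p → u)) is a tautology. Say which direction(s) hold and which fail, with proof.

Both directions hold.

(⇒) Assume the antecedent. If p is true, the antecedent forces (p = T, u = T), and (¬p → u) → (p → u) holds there. If p is false, (¬p → u) → (p → u) reduces to true regardless of the other variables. Either way (¬p → u) → (p → u) holds.

(⇐) Assume the antecedent. If p is true, the antecedent forces (p = T, u = T), and u ∨ (p → u) holds there. If p is false, u ∨ (p → u) reduces to true regardless of the other variables. Either way u ∨ (p → u) holds.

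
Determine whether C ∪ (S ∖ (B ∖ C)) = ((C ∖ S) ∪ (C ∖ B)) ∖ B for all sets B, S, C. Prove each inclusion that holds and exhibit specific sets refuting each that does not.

Reverse inclusion. Let x ∈ ((C ∖ S) ∪ (C ∖ B)) ∖ B. Then either x ∈ C and x ∉ B, S; or x ∈ S ∩ C and x ∉ B. In each case x ∈ C ∪ (S ∖ (B ∖ C)), so ((C ∖ S) ∪ (C ∖ B)) ∖ B ⊆ C ∪ (S ∖ (B ∖ C)).

Forward inclusion. This inclusion fails. Take B = ∅, S = {1}, C = ∅; then 1 ∈ C ∪ (S ∖ (B ∖ C)) but 1 ∉ ((C ∖ S) ∪ (C ∖ B)) ∖ B.

The sets are not equal: only the reverse inclusion holds.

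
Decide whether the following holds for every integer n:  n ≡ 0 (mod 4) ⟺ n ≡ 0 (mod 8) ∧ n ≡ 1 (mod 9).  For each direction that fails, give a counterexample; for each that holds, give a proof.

(←) If n ≡ 0 (mod 8) and n ≡ 1 (mod 9), then by the Chinese remainder theorem n ≡ 64 (mod 72). Since 64 ≡ 0 (mod 4) and 4 ∣ 72, we get n ≡ 0 (mod 4).

(→) This fails: n = 0 gives 0 ≡ 0 (mod 4) but 0 ≡ 0 (mod 9), so the conjunction on the right does not hold.

Not equivalent: only (⇐) holds.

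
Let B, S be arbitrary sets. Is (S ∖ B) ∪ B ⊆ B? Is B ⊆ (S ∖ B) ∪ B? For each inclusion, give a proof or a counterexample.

(⟸) Let x ∈ B. Then either x ∈ B and x ∉ S; or x ∈ B ∩ S. In each case x ∈ (S ∖ B) ∪ B, so B ⊆ (S ∖ B) ∪ B.

(⟹) This inclusion fails. Take B = ∅, S = {1}; then 1 ∈ (S ∖ B) ∪ B but 1 ∉ B.

Only the reverse inclusion holds.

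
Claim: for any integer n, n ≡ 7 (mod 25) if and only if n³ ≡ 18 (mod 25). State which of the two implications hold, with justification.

(⟹) Suppose n ≡ 7 (mod 25). Write n = 25j + 7. Then (25j + 7)³ = 15625j³ + 13125j² + 3675j + 343 = 25(625j³ + 525j² + 147j + 13) + 18, so n³ ≡ 18 (mod 25).

(⟸) Conversely, suppose n³ ≡ 18 (mod 25). The only residue r in {0, …, 24} with r³ ≡ 18 (mod 25) is r = 7, so n ≡ 7 (mod 25).

Both implications hold.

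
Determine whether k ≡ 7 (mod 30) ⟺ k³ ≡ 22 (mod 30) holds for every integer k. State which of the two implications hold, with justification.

[⇒] This fails: take k = 7. Then 7 ≡ 7 (mod 30), but 7³ = 343 ≡ 13 (mod 30), not 22.

[⇐] This fails: take k = 28. Then 28³ = 21952 ≡ 22 (mod 30), yet 28 ≡ 28 (mod 30), not 7.

Both directions fail.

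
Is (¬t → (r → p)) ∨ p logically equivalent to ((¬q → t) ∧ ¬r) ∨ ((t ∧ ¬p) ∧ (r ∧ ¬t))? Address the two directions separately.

(⟹) This fails. Under q = F, t = F, p = F, r = F, the left side is true but the right side is false.

(⟸) Assume the antecedent. If t is true, (¬t → (r → p)) ∨ p reduces to true regardless of the other variables. If t is false, the antecedent forces (q = T, t = F, p = F, r = F) or (q = T, t = F, p = T, r = F), and (¬t → (r → p)) ∨ p holds there. Either way (¬t → (r → p)) ∨ p holds.

Only the reverse direction holds.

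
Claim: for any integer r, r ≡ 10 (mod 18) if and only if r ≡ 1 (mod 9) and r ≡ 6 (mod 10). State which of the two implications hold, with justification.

(⇒) fails; (⇐) holds.

Forward direction. This fails: r = 64 gives 64 ≡ 10 (mod 18) but 64 ≡ 4 (mod 10), so the conjunction on the right does not hold.

Converse. If r ≡ 1 (mod 9) and r ≡ 6 (mod 10), then by the Chinese remainder theorem r ≡ 46 (mod 90). Since 46 ≡ 10 (mod 18) and 18 ∣ 90, we get r ≡ 10 (mod 18).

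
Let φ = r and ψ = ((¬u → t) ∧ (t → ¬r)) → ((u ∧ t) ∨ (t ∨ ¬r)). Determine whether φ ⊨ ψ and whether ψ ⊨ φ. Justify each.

Both directions fail.

[⇒] This fails. Under t = F, r = T, u = T, the left side is true but the right side is false.

[⇐] This fails. Under t = F, r = F, u = F, the left side is false but the right side is true.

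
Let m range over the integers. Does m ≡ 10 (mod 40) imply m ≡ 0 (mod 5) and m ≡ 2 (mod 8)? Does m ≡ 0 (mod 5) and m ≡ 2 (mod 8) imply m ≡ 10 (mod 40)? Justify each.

Both directions hold.

(⇒) Suppose m ≡ 10 (mod 40); write m = 40j + 10. Since 5 ∣ 40, reducing mod 5 gives m ≡ 10 ≡ 0 (mod 5); since 8 ∣ 40, reducing mod 8 gives m ≡ 10 ≡ 2 (mod 8).

(⇐) Conversely, if m ≡ 0 (mod 5) and m ≡ 2 (mod 8), then by the Chinese remainder theorem m ≡ 10 (mod 40). This is exactly m ≡ 10 (mod 40).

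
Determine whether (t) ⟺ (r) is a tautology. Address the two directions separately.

Both directions fail.

[⇒] This fails. Under t = T, r = F, the left side is true but the right side is false.

[⇐] This fails. Under t = F, r = T, the left side is false but the right side is true.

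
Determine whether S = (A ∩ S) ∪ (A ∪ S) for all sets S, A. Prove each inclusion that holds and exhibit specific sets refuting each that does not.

Forward inclusion. Let x ∈ S. Then either x ∈ S and x ∉ A; or x ∈ S ∩ A. In each case x ∈ (A ∩ S) ∪ (A ∪ S), so S ⊆ (A ∩ S) ∪ (A ∪ S).

Reverse inclusion. This inclusion fails. Take S = ∅, A = {1}; then 1 ∈ (A ∩ S) ∪ (A ∪ S) but 1 ∉ S.

The sets are not equal: only the forward inclusion holds.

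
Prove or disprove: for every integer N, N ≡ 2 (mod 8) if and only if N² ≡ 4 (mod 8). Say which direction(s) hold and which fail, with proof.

Forward direction. Suppose N ≡ 2 (mod 8). Write N = 8j + 2. Then (8j + 2)² = 64j² + 32j + 4 = 8(8j² + 4j) + 4, so N² ≡ 4 (mod 8).

Converse. This fails: take N = 6. Then 6² = 36 ≡ 4 (mod 8), yet 6 ≡ 6 (mod 8), not 2.

Not equivalent: only (⇒) holds.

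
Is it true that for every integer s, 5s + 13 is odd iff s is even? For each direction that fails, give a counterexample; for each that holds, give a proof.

(←) Suppose s is even; write s = 2j. Then 5s + 13 = 5·(2j) + 13 = 2·5j + 13, which is odd.

(→) Suppose 5s + 13 is odd. Since 5 is odd, 5s and s have the same parity, so 5s + 13 ≡ s + 13 (mod 2). As 13 is odd, 5s + 13 is odd exactly when s is even. Thus s is even.

Both implications hold.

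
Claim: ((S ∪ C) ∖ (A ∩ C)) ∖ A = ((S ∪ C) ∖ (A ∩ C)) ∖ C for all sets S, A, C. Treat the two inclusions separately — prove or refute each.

Both inclusions fail.

Forward inclusion. This inclusion fails. Take S = ∅, A = ∅, C = {1}; then 1 ∈ ((S ∪ C) ∖ (A ∩ C)) ∖ A but 1 ∉ ((S ∪ C) ∖ (A ∩ C)) ∖ C.

Reverse inclusion. This inclusion fails. Take S = {1}, A = {1}, C = ∅; then 1 ∈ ((S ∪ C) ∖ (A ∩ C)) ∖ C but 1 ∉ ((S ∪ C) ∖ (A ∩ C)) ∖ A.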